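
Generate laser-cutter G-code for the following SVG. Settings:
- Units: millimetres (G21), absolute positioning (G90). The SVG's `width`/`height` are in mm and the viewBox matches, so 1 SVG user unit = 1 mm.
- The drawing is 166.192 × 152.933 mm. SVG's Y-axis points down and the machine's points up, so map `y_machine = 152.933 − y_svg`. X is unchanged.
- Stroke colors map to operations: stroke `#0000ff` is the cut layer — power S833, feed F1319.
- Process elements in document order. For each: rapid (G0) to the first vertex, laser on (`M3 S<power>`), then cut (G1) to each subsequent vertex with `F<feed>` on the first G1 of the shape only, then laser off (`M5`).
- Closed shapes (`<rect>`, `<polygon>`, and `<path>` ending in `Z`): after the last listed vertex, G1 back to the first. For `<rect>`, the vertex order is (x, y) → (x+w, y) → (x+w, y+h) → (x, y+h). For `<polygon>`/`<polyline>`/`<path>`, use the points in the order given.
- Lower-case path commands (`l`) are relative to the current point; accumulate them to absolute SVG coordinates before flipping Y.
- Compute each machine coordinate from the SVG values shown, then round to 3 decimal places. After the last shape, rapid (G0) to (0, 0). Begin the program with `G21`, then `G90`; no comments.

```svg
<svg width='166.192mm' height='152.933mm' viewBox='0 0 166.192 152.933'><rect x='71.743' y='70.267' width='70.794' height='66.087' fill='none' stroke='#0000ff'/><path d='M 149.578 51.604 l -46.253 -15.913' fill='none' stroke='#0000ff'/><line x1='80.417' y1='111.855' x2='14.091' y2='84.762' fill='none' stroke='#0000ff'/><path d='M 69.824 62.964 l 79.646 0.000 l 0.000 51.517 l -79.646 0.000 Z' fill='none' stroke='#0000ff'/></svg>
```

G21
G90
G0 X71.743 Y82.666
M3 S833
G1 X142.537 Y82.666 F1319
G1 X142.537 Y16.579
G1 X71.743 Y16.579
G1 X71.743 Y82.666
M5
G0 X149.578 Y101.329
M3 S833
G1 X103.325 Y117.242 F1319
M5
G0 X80.417 Y41.078
M3 S833
G1 X14.091 Y68.171 F1319
M5
G0 X69.824 Y89.969
M3 S833
G1 X149.470 Y89.969 F1319
G1 X149.470 Y38.452
G1 X69.824 Y38.452
G1 X69.824 Y89.969
M5
G0 X0.000 Y0.000

1 u = 1 mm; y_m = 152.933 − y.

[1] `<rect>` rectangle, #0000ff→cut S833 F1319: (71.743,82.666) → (142.537,82.666) → (142.537,16.579) → (71.743,16.579) → (71.743,82.666) (closed)

[2] `<path>` line segment, #0000ff→cut S833 F1319: (149.578,101.329) → (103.325,117.242)

[3] `<line>` line segment, #0000ff→cut S833 F1319: (80.417,41.078) → (14.091,68.171)

[4] `<path>` rectangle, #0000ff→cut S833 F1319: (69.824,89.969) → (149.470,89.969) → (149.470,38.452) → (69.824,38.452) → (69.824,89.969) (closed)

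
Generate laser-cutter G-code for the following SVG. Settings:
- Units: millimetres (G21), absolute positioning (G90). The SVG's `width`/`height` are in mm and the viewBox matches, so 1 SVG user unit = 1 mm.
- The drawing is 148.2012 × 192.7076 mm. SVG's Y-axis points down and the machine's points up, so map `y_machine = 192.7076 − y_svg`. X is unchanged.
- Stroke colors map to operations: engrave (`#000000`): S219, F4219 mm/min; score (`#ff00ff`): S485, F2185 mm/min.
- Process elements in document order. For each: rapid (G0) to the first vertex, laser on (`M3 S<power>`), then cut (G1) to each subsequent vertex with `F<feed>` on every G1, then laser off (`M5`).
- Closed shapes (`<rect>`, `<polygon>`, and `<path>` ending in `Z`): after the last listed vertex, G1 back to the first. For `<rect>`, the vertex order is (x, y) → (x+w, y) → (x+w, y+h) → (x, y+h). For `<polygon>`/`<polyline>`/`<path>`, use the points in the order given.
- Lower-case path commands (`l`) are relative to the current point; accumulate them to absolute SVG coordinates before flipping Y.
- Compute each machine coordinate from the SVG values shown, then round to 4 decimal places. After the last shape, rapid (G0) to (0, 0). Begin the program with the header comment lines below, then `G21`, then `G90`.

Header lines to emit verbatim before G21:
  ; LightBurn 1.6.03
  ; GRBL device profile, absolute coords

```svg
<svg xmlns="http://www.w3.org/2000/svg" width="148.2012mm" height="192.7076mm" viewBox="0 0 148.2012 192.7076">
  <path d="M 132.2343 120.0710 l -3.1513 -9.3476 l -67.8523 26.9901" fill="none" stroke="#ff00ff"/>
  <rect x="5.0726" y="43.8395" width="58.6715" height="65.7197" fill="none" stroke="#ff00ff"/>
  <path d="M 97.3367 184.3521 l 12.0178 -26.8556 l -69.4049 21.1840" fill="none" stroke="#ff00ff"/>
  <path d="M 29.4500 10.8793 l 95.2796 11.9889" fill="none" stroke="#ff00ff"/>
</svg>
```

1 u = 1 mm; y_m = 192.7076 − y.

[1] `<path>` open polyline, #ff00ff→score S485 F2185: (132.2343,72.6366) → (129.0830,81.9842) → (61.2307,54.9941)

[2] `<rect>` rectangle, #ff00ff→score S485 F2185: (5.0726,148.8681) → (63.7441,148.8681) → (63.7441,83.1484) → (5.0726,83.1484) → (5.0726,148.8681) (closed)

[3] `<path>` open polyline, #ff00ff→score S485 F2185: (97.3367,8.3555) → (109.3545,35.2111) → (39.9496,14.0271)

[4] `<path>` line segment, #ff00ff→score S485 F2185: (29.4500,181.8283) → (124.7296,169.8394)

; LightBurn 1.6.03
; GRBL device profile, absolute coords
G21
G90
G0 X132.2343 Y72.6366
M3 S485
G1 X129.0830 Y81.9842 F2185
G1 X61.2307 Y54.9941 F2185
M5
G0 X5.0726 Y148.8681
M3 S485
G1 X63.7441 Y148.8681 F2185
G1 X63.7441 Y83.1484 F2185
G1 X5.0726 Y83.1484 F2185
G1 X5.0726 Y148.8681 F2185
M5
G0 X97.3367 Y8.3555
M3 S485
G1 X109.3545 Y35.2111 F2185
G1 X39.9496 Y14.0271 F2185
M5
G0 X29.4500 Y181.8283
M3 S485
G1 X124.7296 Y169.8394 F2185
M5
G0 X0.0000 Y0.0000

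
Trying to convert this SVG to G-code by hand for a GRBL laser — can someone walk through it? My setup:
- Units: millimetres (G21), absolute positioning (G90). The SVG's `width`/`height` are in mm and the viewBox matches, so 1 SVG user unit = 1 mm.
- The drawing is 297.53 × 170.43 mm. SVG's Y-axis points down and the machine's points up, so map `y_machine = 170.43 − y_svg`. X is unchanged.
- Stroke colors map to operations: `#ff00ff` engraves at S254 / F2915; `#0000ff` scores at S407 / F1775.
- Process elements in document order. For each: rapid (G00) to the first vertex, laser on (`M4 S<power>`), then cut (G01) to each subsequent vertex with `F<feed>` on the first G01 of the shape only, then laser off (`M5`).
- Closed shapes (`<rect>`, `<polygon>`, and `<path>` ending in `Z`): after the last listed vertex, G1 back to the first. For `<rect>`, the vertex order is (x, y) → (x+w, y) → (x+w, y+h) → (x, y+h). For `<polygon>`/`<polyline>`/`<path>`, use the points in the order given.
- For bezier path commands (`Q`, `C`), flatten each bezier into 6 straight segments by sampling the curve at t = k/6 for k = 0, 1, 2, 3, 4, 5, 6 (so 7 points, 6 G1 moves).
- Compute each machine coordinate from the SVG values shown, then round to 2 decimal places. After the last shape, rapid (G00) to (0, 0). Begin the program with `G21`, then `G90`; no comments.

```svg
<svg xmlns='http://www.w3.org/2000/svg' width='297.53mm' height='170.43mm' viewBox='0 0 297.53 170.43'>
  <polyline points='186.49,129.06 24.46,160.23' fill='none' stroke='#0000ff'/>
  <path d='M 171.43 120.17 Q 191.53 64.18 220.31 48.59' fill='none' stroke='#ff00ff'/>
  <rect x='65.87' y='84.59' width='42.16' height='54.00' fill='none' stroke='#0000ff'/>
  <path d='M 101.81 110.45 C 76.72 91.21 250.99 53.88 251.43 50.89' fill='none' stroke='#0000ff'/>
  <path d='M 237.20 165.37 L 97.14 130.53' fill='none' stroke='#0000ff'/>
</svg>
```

Since the viewBox matches the mm dimensions, user units are millimetres directly. The only transform is the Y-flip y_m = 170.43 − y_svg.

Shape 1 is a line segment drawn with `<polyline>`. Its stroke #0000ff means score at S407, F1775. After flipping Y the toolpath is (186.49,41.37) → (24.46,10.20).

Shape 2 is a quadratic bezier drawn with `<path>`. Its stroke #ff00ff means engrave at S254, F2915. After flipping Y the toolpath is (171.43,50.26) → (178.37,67.80) → (185.79,83.10) → (193.70,96.15) → (202.09,106.96) → (210.96,115.52) → (220.31,121.84).

Shape 3 is a rectangle drawn with `<rect>`. Its stroke #0000ff means score at S407, F1775. After flipping Y the toolpath is (65.87,85.84) → (108.03,85.84) → (108.03,31.84) → (65.87,31.84) → (65.87,85.84), returning to the start.

Shape 4 is a cubic bezier drawn with `<path>`. Its stroke #0000ff means score at S407, F1775. After flipping Y the toolpath is (101.81,59.98) → (104.15,70.86) → (129.35,83.31) → (167.05,95.85) → (206.87,107.05) → (238.45,115.43) → (251.43,119.54).

Shape 5 is a line segment drawn with `<path>`. Its stroke #0000ff means score at S407, F1775. After flipping Y the toolpath is (237.20,5.06) → (97.14,39.90).

G21
G90
G00 X186.49 Y41.37
M4 S407
G01 X24.46 Y10.20 F1775
M5
G00 X171.43 Y50.26
M4 S254
G01 X178.37 Y67.80 F2915
G01 X185.79 Y83.10
G01 X193.70 Y96.15
G01 X202.09 Y106.96
G01 X210.96 Y115.52
G01 X220.31 Y121.84
M5
G00 X65.87 Y85.84
M4 S407
G01 X108.03 Y85.84 F1775
G01 X108.03 Y31.84
G01 X65.87 Y31.84
G01 X65.87 Y85.84
M5
G00 X101.81 Y59.98
M4 S407
G01 X104.15 Y70.86 F1775
G01 X129.35 Y83.31
G01 X167.05 Y95.85
G01 X206.87 Y107.05
G01 X238.45 Y115.43
G01 X251.43 Y119.54
M5
G00 X237.20 Y5.06
M4 S407
G01 X97.14 Y39.90 F1775
M5
G00 X0.00 Y0.00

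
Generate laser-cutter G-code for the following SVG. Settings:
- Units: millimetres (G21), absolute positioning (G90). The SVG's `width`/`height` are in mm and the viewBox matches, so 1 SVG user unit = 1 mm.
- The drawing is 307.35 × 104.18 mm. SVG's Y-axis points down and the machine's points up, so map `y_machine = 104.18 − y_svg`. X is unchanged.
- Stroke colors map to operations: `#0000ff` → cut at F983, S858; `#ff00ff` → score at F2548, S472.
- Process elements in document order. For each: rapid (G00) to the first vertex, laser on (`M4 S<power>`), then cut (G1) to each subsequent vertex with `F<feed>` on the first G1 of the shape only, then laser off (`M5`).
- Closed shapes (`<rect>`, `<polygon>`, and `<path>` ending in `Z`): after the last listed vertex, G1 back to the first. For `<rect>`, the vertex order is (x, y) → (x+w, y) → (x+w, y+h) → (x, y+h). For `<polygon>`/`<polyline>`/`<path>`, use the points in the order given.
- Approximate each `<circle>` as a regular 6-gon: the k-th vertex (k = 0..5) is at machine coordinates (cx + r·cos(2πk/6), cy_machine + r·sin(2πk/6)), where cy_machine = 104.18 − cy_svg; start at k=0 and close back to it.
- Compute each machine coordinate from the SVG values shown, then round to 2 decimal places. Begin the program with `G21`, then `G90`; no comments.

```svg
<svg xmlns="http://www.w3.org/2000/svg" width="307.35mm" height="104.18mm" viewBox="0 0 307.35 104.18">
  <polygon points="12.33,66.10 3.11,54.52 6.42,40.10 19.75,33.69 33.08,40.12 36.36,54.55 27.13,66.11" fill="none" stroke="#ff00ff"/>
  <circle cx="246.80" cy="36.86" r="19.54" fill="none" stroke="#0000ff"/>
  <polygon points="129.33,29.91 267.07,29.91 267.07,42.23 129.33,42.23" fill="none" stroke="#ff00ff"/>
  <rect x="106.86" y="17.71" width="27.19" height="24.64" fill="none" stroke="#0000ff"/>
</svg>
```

G21
G90
G00 X12.33 Y38.08
M4 S472
G1 X3.11 Y49.66 F2548
G1 X6.42 Y64.08
G1 X19.75 Y70.49
G1 X33.08 Y64.06
G1 X36.36 Y49.63
G1 X27.13 Y38.07
G1 X12.33 Y38.08
M5
G00 X266.34 Y67.32
M4 S858
G1 X256.57 Y84.24 F983
G1 X237.03 Y84.24
G1 X227.26 Y67.32
G1 X237.03 Y50.40
G1 X256.57 Y50.40
G1 X266.34 Y67.32
M5
G00 X129.33 Y74.27
M4 S472
G1 X267.07 Y74.27 F2548
G1 X267.07 Y61.95
G1 X129.33 Y61.95
G1 X129.33 Y74.27
M5
G00 X106.86 Y86.47
M4 S858
G1 X134.05 Y86.47 F983
G1 X134.05 Y61.83
G1 X106.86 Y61.83
G1 X106.86 Y86.47
M5

Since the viewBox matches the mm dimensions, user units are millimetres directly. The only transform is the Y-flip y_m = 104.18 − y_svg.

Shape 1 is a regular polygon drawn with `<polygon>`. Its stroke #ff00ff means score at S472, F2548. After flipping Y the toolpath is (12.33,38.08) → (3.11,49.66) → (6.42,64.08) → (19.75,70.49) → (33.08,64.06) → (36.36,49.63) → (27.13,38.07) → (12.33,38.08), returning to the start.

Shape 2 is a circle drawn with `<circle>`. Its stroke #0000ff means cut at S858, F983. After flipping Y the toolpath is (266.34,67.32) → (256.57,84.24) → (237.03,84.24) → (227.26,67.32) → (237.03,50.40) → (256.57,50.40) → (266.34,67.32), returning to the start.

Shape 3 is a rectangle drawn with `<polygon>`. Its stroke #ff00ff means score at S472, F2548. After flipping Y the toolpath is (129.33,74.27) → (267.07,74.27) → (267.07,61.95) → (129.33,61.95) → (129.33,74.27), returning to the start.

Shape 4 is a rectangle drawn with `<rect>`. Its stroke #0000ff means cut at S858, F983. After flipping Y the toolpath is (106.86,86.47) → (134.05,86.47) → (134.05,61.83) → (106.86,61.83) → (106.86,86.47), returning to the start.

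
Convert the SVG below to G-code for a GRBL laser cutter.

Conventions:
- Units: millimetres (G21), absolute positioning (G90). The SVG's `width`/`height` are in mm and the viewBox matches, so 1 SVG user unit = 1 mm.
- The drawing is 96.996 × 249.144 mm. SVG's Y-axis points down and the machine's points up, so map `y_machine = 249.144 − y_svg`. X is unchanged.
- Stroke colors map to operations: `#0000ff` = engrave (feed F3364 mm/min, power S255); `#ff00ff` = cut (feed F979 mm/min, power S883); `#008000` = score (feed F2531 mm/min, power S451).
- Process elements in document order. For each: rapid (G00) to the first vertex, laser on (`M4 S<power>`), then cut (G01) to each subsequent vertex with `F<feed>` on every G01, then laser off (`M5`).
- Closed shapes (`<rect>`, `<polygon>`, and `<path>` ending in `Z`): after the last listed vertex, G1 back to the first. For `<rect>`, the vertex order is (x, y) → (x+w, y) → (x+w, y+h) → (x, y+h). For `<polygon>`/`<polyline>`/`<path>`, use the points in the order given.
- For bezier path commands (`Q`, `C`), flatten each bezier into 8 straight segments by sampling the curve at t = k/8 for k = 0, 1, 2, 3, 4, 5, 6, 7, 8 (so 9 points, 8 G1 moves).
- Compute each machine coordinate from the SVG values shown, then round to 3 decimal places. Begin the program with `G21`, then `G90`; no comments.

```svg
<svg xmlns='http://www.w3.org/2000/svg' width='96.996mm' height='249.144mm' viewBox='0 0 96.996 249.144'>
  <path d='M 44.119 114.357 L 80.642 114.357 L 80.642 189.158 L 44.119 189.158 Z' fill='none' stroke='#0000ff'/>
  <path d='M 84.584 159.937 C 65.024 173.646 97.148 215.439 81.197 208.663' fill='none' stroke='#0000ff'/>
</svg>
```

viewBox `0 0 96.996 249.144` with mm width/height → 1 unit = 1 mm. Flip: y_m = 249.144 − y_svg.

**Shape 1** — `<path>` rectangle, stroke `#0000ff` → engrave (S255, F3364). Machine vertices: (44.119,134.787) → (80.642,134.787) → (80.642,59.986) → (44.119,59.986) → (44.119,134.787). Closed: final G1 returns to the first vertex.

**Shape 2** — `<path>` cubic bezier, stroke `#0000ff` → engrave (S255, F3364). Control points (SVG): P0=(84.584,159.937), P1=(65.024,173.646), P2=(97.148,215.439), P3=(81.197,208.663); sampled at t=k/8. Machine vertices: (84.584,89.207) → (79.477,82.899) → (78.046,74.857) → (79.122,65.979) → (81.537,57.162) → (84.121,49.306) → (85.705,43.308) → (85.120,40.067) → (81.197,40.481). Open path.

G21
G90
G00 X44.119 Y134.787
M4 S255
G01 X80.642 Y134.787 F3364
G01 X80.642 Y59.986 F3364
G01 X44.119 Y59.986 F3364
G01 X44.119 Y134.787 F3364
M5
G00 X84.584 Y89.207
M4 S255
G01 X79.477 Y82.899 F3364
G01 X78.046 Y74.857 F3364
G01 X79.122 Y65.979 F3364
G01 X81.537 Y57.162 F3364
G01 X84.121 Y49.306 F3364
G01 X85.705 Y43.308 F3364
G01 X85.120 Y40.067 F3364
G01 X81.197 Y40.481 F3364
M5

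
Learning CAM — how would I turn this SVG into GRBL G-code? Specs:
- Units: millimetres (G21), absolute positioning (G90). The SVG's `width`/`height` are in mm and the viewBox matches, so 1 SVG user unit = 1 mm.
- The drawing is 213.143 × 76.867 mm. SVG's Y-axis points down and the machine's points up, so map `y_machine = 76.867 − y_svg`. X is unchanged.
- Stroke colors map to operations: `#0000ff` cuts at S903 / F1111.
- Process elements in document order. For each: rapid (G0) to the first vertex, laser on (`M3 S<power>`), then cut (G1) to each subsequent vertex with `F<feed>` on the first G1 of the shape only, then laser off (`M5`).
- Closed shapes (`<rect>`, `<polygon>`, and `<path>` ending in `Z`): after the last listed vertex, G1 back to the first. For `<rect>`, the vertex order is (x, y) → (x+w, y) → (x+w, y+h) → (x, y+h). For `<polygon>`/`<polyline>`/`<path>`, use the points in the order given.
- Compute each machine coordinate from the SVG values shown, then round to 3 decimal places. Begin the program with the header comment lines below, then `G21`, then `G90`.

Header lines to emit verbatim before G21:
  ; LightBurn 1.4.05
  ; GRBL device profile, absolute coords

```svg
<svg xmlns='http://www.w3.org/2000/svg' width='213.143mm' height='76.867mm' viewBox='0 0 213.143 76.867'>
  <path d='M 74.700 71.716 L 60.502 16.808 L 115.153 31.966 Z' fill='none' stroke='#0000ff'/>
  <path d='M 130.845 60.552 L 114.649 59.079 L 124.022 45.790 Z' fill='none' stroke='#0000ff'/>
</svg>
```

; LightBurn 1.4.05
; GRBL device profile, absolute coords
G21
G90
G0 X74.700 Y5.151
M3 S903
G1 X60.502 Y60.059 F1111
G1 X115.153 Y44.901
G1 X74.700 Y5.151
M5
G0 X130.845 Y16.315
M3 S903
G1 X114.649 Y17.788 F1111
G1 X124.022 Y31.077
G1 X130.845 Y16.315
M5

viewBox `0 0 213.143 76.867` with mm width/height → 1 unit = 1 mm. Flip: y_m = 76.867 − y_svg.

**Shape 1** — `<path>` regular polygon, stroke `#0000ff` → cut (S903, F1111). Machine vertices: (74.700,5.151) → (60.502,60.059) → (115.153,44.901) → (74.700,5.151). Closed: final G1 returns to the first vertex.

**Shape 2** — `<path>` regular polygon, stroke `#0000ff` → cut (S903, F1111). Machine vertices: (130.845,16.315) → (114.649,17.788) → (124.022,31.077) → (130.845,16.315). Closed: final G1 returns to the first vertex.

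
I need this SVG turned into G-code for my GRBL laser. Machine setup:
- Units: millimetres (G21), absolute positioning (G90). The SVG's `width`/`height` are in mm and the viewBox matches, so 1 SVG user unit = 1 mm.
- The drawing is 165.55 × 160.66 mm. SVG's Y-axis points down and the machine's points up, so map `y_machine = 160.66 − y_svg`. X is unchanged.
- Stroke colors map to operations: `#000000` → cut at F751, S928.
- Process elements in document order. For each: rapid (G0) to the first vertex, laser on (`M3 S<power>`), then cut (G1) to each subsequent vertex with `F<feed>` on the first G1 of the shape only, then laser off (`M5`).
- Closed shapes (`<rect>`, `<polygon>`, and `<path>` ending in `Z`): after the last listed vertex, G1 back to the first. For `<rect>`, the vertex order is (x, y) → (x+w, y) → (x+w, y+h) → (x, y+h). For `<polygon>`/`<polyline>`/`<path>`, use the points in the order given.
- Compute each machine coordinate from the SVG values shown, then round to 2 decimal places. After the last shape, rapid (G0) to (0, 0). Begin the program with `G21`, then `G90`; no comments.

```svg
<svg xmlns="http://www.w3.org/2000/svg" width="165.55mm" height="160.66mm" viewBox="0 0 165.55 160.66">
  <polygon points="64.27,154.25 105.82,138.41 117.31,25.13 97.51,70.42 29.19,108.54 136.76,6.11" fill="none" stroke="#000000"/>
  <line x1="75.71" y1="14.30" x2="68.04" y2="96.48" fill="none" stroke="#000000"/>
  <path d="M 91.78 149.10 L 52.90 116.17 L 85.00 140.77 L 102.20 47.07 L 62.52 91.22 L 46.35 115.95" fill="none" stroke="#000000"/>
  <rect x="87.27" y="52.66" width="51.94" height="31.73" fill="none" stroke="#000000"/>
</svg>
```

Since the viewBox matches the mm dimensions, user units are millimetres directly. The only transform is the Y-flip y_m = 160.66 − y_svg.

Shape 1 is a closed polygon drawn with `<polygon>`. Its stroke #000000 means cut at S928, F751. After flipping Y the toolpath is (64.27,6.41) → (105.82,22.25) → (117.31,135.53) → (97.51,90.24) → (29.19,52.12) → (136.76,154.55) → (64.27,6.41), returning to the start.

Shape 2 is a line segment drawn with `<line>`. Its stroke #000000 means cut at S928, F751. After flipping Y the toolpath is (75.71,146.36) → (68.04,64.18).

Shape 3 is a open polyline drawn with `<path>`. Its stroke #000000 means cut at S928, F751. After flipping Y the toolpath is (91.78,11.56) → (52.90,44.49) → (85.00,19.89) → (102.20,113.59) → (62.52,69.44) → (46.35,44.71).

Shape 4 is a rectangle drawn with `<rect>`. Its stroke #000000 means cut at S928, F751. After flipping Y the toolpath is (87.27,108.00) → (139.21,108.00) → (139.21,76.27) → (87.27,76.27) → (87.27,108.00), returning to the start.

G21
G90
G0 X64.27 Y6.41
M3 S928
G1 X105.82 Y22.25 F751
G1 X117.31 Y135.53
G1 X97.51 Y90.24
G1 X29.19 Y52.12
G1 X136.76 Y154.55
G1 X64.27 Y6.41
M5
G0 X75.71 Y146.36
M3 S928
G1 X68.04 Y64.18 F751
M5
G0 X91.78 Y11.56
M3 S928
G1 X52.90 Y44.49 F751
G1 X85.00 Y19.89
G1 X102.20 Y113.59
G1 X62.52 Y69.44
G1 X46.35 Y44.71
M5
G0 X87.27 Y108.00
M3 S928
G1 X139.21 Y108.00 F751
G1 X139.21 Y76.27
G1 X87.27 Y76.27
G1 X87.27 Y108.00
M5
G0 X0.00 Y0.00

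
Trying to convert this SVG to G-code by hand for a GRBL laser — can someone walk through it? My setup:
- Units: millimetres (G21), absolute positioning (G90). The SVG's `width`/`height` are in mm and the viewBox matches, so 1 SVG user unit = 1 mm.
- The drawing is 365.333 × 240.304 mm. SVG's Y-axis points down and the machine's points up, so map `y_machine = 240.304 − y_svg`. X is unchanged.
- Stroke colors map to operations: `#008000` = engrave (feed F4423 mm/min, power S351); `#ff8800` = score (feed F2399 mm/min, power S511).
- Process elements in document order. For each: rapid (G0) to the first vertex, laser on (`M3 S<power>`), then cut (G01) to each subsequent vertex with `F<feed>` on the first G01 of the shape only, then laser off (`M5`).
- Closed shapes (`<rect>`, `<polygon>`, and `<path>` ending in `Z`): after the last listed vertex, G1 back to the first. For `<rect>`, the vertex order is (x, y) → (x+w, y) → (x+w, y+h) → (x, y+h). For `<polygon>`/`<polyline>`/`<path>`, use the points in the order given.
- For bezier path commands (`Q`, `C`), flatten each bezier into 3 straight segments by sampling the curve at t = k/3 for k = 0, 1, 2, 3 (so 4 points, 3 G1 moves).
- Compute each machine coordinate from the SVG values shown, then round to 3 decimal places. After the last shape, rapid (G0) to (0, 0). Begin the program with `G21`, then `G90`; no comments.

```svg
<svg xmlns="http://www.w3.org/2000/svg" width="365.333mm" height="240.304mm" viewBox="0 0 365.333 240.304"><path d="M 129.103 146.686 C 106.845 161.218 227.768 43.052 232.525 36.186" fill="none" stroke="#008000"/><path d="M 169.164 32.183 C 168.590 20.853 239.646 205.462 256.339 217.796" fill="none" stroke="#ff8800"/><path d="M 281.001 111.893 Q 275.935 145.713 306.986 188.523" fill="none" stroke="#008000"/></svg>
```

1 u = 1 mm; y_m = 240.304 − y.

[1] `<path>` cubic bezier, #008000→engrave S351 F4423: (129.103,93.618) → (144.967,114.282) → (198.651,169.189) → (232.525,204.118)

[2] `<path>` cubic bezier, #ff8800→score S511 F2399: (169.164,208.121) → (187.800,167.776) → (226.191,78.629) → (256.339,22.508)

[3] `<path>` quadratic bezier, #008000→engrave S351 F4423: (281.001,128.411) → (281.637,104.865) → (290.298,79.322) → (306.986,51.781)

G21
G90
G0 X129.103 Y93.618
M3 S351
G01 X144.967 Y114.282 F4423
G01 X198.651 Y169.189
G01 X232.525 Y204.118
M5
G0 X169.164 Y208.121
M3 S511
G01 X187.800 Y167.776 F2399
G01 X226.191 Y78.629
G01 X256.339 Y22.508
M5
G0 X281.001 Y128.411
M3 S351
G01 X281.637 Y104.865 F4423
G01 X290.298 Y79.322
G01 X306.986 Y51.781
M5
G0 X0.000 Y0.000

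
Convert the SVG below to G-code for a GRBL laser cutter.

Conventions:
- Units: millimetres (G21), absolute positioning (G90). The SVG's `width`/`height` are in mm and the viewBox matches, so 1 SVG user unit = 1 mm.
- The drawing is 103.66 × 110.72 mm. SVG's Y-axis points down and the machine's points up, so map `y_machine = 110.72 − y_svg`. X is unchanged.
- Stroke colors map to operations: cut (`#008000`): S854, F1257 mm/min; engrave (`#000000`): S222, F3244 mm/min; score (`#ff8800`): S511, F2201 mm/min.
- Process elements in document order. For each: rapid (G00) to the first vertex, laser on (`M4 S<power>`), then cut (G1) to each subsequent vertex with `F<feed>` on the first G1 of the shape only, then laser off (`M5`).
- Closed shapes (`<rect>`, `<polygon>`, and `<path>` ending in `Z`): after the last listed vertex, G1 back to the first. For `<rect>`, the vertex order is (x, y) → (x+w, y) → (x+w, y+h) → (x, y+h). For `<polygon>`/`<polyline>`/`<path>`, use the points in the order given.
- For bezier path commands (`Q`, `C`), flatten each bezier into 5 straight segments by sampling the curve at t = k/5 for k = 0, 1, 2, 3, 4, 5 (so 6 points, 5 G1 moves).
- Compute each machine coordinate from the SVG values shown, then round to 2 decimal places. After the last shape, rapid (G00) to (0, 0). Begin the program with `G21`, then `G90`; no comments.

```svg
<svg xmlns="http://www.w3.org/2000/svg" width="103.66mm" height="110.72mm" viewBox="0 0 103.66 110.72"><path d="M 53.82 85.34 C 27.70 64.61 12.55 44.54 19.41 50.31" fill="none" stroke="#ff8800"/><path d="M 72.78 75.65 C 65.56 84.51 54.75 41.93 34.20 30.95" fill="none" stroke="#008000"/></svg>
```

G21
G90
G00 X53.82 Y25.38
M4 S511
G1 X39.55 Y37.54 F2201
G1 X28.45 Y48.33
G1 X21.04 Y56.54
G1 X17.85 Y60.97
G1 X19.41 Y60.41
M5
G00 X72.78 Y35.07
M4 S854
G1 X67.97 Y35.26 F1257
G1 X62.00 Y43.81
G1 X54.58 Y56.74
G1 X45.41 Y70.05
G1 X34.20 Y79.77
M5
G00 X0.00 Y0.00

Since the viewBox matches the mm dimensions, user units are millimetres directly. The only transform is the Y-flip y_m = 110.72 − y_svg.

Shape 1 is a cubic bezier drawn with `<path>`. Its stroke #ff8800 means score at S511, F2201. After flipping Y the toolpath is (53.82,25.38) → (39.55,37.54) → (28.45,48.33) → (21.04,56.54) → (17.85,60.97) → (19.41,60.41).

Shape 2 is a cubic bezier drawn with `<path>`. Its stroke #008000 means cut at S854, F1257. After flipping Y the toolpath is (72.78,35.07) → (67.97,35.26) → (62.00,43.81) → (54.58,56.74) → (45.41,70.05) → (34.20,79.77).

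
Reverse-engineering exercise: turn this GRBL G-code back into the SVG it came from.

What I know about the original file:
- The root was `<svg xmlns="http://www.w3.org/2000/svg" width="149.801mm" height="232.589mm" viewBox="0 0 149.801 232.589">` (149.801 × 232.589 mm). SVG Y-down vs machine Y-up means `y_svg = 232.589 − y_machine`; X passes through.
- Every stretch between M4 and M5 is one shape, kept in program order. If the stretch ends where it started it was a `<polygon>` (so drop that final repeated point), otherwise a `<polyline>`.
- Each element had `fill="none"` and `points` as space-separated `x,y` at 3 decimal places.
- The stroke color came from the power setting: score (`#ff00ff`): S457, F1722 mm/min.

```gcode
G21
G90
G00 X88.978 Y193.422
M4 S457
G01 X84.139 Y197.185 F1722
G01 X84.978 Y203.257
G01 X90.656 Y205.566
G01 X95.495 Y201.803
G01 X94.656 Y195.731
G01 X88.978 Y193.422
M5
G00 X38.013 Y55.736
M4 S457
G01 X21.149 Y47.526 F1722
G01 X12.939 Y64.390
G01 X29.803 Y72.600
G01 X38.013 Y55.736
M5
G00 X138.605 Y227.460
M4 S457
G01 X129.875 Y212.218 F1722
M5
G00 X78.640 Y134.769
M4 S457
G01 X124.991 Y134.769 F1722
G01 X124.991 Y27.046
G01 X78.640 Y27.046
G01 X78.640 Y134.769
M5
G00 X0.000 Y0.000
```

Each laser-on run becomes one SVG element. Flip Y back into SVG space with y_svg = 232.589 − y_machine. Every run uses S457, so all elements get stroke `#ff00ff` (score).

Run 1: The run returns to its start, so emit a `<polygon>` with points (Y-flipped): 88.978,39.167 84.139,35.404 84.978,29.332 90.656,27.023 95.495,30.786 94.656,36.858.

Run 2: The run returns to its start, so emit a `<polygon>` with points (Y-flipped): 38.013,176.853 21.149,185.063 12.939,168.199 29.803,159.989.

Run 3: The run is open, so emit a `<polyline>` with points (Y-flipped): 138.605,5.129 129.875,20.371.

Run 4: The run returns to its start, so emit a `<polygon>` with points (Y-flipped): 78.640,97.820 124.991,97.820 124.991,205.543 78.640,205.543.

<svg xmlns="http://www.w3.org/2000/svg" width="149.801mm" height="232.589mm" viewBox="0 0 149.801 232.589">
  <polygon points="88.978,39.167 84.139,35.404 84.978,29.332 90.656,27.023 95.495,30.786 94.656,36.858" fill="none" stroke="#ff00ff"/>
  <polygon points="38.013,176.853 21.149,185.063 12.939,168.199 29.803,159.989" fill="none" stroke="#ff00ff"/>
  <polyline points="138.605,5.129 129.875,20.371" fill="none" stroke="#ff00ff"/>
  <polygon points="78.640,97.820 124.991,97.820 124.991,205.543 78.640,205.543" fill="none" stroke="#ff00ff"/>
</svg>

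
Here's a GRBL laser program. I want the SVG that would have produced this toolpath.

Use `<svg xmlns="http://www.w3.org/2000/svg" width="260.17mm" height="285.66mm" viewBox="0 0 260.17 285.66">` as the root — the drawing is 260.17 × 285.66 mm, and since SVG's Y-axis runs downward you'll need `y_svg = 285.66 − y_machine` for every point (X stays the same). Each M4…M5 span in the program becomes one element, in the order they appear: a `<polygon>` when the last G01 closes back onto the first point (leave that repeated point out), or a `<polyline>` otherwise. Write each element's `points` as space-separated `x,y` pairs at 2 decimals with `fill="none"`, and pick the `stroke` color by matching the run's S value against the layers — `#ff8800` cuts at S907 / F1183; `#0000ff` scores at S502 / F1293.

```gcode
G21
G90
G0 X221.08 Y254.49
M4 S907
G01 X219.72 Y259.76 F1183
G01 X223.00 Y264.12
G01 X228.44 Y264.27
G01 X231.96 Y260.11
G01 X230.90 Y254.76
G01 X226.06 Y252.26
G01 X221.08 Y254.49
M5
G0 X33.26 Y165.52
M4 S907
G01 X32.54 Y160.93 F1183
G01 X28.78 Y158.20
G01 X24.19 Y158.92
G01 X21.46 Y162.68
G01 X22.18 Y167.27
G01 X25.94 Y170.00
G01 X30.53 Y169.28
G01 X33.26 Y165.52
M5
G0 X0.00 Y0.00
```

<svg xmlns="http://www.w3.org/2000/svg" width="260.17mm" height="285.66mm" viewBox="0 0 260.17 285.66">
  <polygon points="221.08,31.17 219.72,25.90 223.00,21.54 228.44,21.39 231.96,25.55 230.90,30.90 226.06,33.40" fill="none" stroke="#ff8800"/>
  <polygon points="33.26,120.14 32.54,124.73 28.78,127.46 24.19,126.74 21.46,122.98 22.18,118.39 25.94,115.66 30.53,116.38" fill="none" stroke="#ff8800"/>
</svg>

y_svg = 285.66 − y_m. Every run uses S907, so all elements get stroke `#ff8800` (cut).

[1] closed run; points: 221.08,31.17 219.72,25.90 223.00,21.54 228.44,21.39 231.96,25.55 230.90,30.90 226.06,33.40

[2] closed run; points: 33.26,120.14 32.54,124.73 28.78,127.46 24.19,126.74 21.46,122.98 22.18,118.39 25.94,115.66 30.53,116.38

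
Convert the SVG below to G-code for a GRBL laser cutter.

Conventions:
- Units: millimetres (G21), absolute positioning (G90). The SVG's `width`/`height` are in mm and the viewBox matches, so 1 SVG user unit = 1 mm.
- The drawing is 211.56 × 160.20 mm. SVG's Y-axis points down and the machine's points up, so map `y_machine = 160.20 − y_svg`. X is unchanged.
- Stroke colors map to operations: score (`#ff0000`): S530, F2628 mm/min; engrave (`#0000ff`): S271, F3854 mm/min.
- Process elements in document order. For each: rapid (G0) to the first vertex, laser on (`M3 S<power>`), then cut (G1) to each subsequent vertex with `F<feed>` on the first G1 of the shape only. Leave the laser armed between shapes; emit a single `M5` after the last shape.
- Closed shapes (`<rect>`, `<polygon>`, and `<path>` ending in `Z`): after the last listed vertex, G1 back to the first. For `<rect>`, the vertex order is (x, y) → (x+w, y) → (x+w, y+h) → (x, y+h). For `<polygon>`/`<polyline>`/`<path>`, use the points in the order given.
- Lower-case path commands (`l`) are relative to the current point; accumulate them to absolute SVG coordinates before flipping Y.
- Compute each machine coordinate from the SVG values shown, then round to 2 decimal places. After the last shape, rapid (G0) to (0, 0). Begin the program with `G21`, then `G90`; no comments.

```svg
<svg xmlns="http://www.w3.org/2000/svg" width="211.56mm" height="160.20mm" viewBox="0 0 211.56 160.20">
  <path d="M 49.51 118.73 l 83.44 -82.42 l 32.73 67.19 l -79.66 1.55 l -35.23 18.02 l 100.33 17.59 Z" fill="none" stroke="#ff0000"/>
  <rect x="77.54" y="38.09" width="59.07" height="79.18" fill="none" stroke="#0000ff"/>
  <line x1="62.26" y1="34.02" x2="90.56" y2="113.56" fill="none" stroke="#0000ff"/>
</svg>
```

G21
G90
G0 X49.51 Y41.47
M3 S530
G1 X132.95 Y123.89 F2628
G1 X165.68 Y56.70
G1 X86.02 Y55.15
G1 X50.79 Y37.13
G1 X151.12 Y19.54
G1 X49.51 Y41.47
G0 X77.54 Y122.11
M3 S271
G1 X136.61 Y122.11 F3854
G1 X136.61 Y42.93
G1 X77.54 Y42.93
G1 X77.54 Y122.11
G0 X62.26 Y126.18
M3 S271
G1 X90.56 Y46.64 F3854
M5
G0 X0.00 Y0.00

1 u = 1 mm; y_m = 160.20 − y.

[1] `<path>` closed polygon, #ff0000→score S530 F2628: (49.51,41.47) → (132.95,123.89) → (165.68,56.70) → (86.02,55.15) → (50.79,37.13) → (151.12,19.54) → (49.51,41.47) (closed)

[2] `<rect>` rectangle, #0000ff→engrave S271 F3854: (77.54,122.11) → (136.61,122.11) → (136.61,42.93) → (77.54,42.93) → (77.54,122.11) (closed)

[3] `<line>` line segment, #0000ff→engrave S271 F3854: (62.26,126.18) → (90.56,46.64)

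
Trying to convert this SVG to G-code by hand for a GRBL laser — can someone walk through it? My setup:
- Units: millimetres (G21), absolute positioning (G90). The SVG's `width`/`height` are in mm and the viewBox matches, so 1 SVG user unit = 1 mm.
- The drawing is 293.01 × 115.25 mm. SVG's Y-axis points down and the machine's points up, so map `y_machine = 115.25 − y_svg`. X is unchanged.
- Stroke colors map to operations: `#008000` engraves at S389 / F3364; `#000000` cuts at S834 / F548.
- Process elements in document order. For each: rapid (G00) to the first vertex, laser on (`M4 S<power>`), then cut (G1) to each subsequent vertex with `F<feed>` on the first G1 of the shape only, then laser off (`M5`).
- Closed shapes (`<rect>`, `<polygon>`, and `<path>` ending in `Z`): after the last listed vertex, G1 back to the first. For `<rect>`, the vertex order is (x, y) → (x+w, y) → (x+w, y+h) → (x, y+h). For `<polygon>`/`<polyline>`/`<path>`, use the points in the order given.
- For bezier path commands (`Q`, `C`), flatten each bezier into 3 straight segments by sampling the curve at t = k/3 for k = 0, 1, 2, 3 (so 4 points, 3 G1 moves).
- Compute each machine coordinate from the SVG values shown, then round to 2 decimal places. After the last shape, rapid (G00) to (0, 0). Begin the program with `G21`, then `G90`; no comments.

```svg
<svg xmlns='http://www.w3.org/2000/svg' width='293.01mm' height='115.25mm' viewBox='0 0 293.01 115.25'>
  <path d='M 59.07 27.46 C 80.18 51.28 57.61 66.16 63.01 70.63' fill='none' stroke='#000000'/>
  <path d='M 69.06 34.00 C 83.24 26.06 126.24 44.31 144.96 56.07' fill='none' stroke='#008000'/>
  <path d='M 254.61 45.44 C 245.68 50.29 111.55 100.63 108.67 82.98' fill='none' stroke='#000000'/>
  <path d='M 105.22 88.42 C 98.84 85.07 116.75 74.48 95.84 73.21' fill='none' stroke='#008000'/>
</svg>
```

Since the viewBox matches the mm dimensions, user units are millimetres directly. The only transform is the Y-flip y_m = 115.25 − y_svg.

Shape 1 is a cubic bezier drawn with `<path>`. Its stroke #000000 means cut at S834, F548. After flipping Y the toolpath is (59.07,87.79) → (68.27,67.00) → (64.28,52.51) → (63.01,44.62).

Shape 2 is a cubic bezier drawn with `<path>`. Its stroke #008000 means engrave at S389, F3364. After flipping Y the toolpath is (69.06,81.25) → (90.88,81.67) → (120.11,71.89) → (144.96,59.18).

Shape 3 is a cubic bezier drawn with `<path>`. Its stroke #000000 means cut at S834, F548. After flipping Y the toolpath is (254.61,69.81) → (213.44,54.00) → (145.80,33.08) → (108.67,32.27).

Shape 4 is a cubic bezier drawn with `<path>`. Its stroke #008000 means engrave at S389, F3364. After flipping Y the toolpath is (105.22,26.83) → (104.60,31.98) → (106.15,38.28) → (95.84,42.04).

G21
G90
G00 X59.07 Y87.79
M4 S834
G1 X68.27 Y67.00 F548
G1 X64.28 Y52.51
G1 X63.01 Y44.62
M5
G00 X69.06 Y81.25
M4 S389
G1 X90.88 Y81.67 F3364
G1 X120.11 Y71.89
G1 X144.96 Y59.18
M5
G00 X254.61 Y69.81
M4 S834
G1 X213.44 Y54.00 F548
G1 X145.80 Y33.08
G1 X108.67 Y32.27
M5
G00 X105.22 Y26.83
M4 S389
G1 X104.60 Y31.98 F3364
G1 X106.15 Y38.28
G1 X95.84 Y42.04
M5
G00 X0.00 Y0.00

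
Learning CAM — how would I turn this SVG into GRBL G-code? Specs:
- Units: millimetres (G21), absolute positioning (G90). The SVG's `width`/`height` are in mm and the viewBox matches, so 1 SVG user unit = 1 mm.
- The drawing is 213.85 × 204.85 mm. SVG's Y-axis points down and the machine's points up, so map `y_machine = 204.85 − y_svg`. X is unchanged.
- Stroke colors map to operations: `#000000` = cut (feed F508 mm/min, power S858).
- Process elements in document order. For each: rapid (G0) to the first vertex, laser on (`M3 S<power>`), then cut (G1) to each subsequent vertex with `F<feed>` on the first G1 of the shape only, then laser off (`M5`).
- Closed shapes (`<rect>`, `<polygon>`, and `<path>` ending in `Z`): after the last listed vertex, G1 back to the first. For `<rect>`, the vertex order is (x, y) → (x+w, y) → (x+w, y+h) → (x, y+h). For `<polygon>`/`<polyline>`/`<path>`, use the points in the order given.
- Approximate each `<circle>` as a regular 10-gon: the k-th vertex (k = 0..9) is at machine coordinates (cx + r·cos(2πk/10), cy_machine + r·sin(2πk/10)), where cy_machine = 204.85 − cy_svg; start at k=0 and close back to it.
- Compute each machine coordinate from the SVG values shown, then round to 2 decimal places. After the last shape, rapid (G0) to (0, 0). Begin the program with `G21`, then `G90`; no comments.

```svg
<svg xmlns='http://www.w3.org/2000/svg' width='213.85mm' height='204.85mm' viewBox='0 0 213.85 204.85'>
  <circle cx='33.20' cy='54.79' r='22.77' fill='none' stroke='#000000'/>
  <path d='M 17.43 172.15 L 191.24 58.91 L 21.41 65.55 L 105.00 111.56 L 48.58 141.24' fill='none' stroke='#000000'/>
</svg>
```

1 u = 1 mm; y_m = 204.85 − y.

[1] `<circle>` circle, #000000→cut S858 F508: (55.97,150.06) → (51.62,163.44) → (40.24,171.72) → (26.16,171.72) → (14.78,163.44) → (10.43,150.06) → (14.78,136.68) → (26.16,128.40) → (40.24,128.40) → (51.62,136.68) → (55.97,150.06) (closed)

[2] `<path>` open polyline, #000000→cut S858 F508: (17.43,32.70) → (191.24,145.94) → (21.41,139.30) → (105.00,93.29) → (48.58,63.61)

G21
G90
G0 X55.97 Y150.06
M3 S858
G1 X51.62 Y163.44 F508
G1 X40.24 Y171.72
G1 X26.16 Y171.72
G1 X14.78 Y163.44
G1 X10.43 Y150.06
G1 X14.78 Y136.68
G1 X26.16 Y128.40
G1 X40.24 Y128.40
G1 X51.62 Y136.68
G1 X55.97 Y150.06
M5
G0 X17.43 Y32.70
M3 S858
G1 X191.24 Y145.94 F508
G1 X21.41 Y139.30
G1 X105.00 Y93.29
G1 X48.58 Y63.61
M5
G0 X0.00 Y0.00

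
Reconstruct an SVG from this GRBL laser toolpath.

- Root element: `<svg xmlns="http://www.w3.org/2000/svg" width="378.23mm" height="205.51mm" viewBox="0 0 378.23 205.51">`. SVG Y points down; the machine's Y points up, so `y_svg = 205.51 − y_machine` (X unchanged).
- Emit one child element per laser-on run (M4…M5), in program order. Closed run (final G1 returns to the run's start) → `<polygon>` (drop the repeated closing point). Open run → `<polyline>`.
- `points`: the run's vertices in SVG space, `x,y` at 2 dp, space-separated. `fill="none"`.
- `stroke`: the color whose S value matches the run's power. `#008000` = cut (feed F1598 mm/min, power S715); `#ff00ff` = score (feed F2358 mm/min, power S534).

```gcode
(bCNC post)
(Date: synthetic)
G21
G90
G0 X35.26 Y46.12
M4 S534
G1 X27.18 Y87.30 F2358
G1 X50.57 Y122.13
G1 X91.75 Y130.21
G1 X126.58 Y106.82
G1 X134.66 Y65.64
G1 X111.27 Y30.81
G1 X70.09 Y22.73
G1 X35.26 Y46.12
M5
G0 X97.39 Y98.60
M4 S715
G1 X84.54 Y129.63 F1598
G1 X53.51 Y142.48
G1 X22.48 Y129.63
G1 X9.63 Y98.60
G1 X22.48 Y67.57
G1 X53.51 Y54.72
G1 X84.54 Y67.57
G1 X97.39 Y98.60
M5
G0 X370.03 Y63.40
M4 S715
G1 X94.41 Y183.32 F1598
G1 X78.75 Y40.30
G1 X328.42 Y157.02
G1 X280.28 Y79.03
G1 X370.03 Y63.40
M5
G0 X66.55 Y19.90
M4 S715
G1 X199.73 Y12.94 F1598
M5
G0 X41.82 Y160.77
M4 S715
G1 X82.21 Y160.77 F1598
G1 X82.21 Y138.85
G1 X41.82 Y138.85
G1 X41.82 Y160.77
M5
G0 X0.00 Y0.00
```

<svg xmlns="http://www.w3.org/2000/svg" width="378.23mm" height="205.51mm" viewBox="0 0 378.23 205.51">
  <polygon points="35.26,159.39 27.18,118.21 50.57,83.38 91.75,75.30 126.58,98.69 134.66,139.87 111.27,174.70 70.09,182.78" fill="none" stroke="#ff00ff"/>
  <polygon points="97.39,106.91 84.54,75.88 53.51,63.03 22.48,75.88 9.63,106.91 22.48,137.94 53.51,150.79 84.54,137.94" fill="none" stroke="#008000"/>
  <polygon points="370.03,142.11 94.41,22.19 78.75,165.21 328.42,48.49 280.28,126.48" fill="none" stroke="#008000"/>
  <polyline points="66.55,185.61 199.73,192.57" fill="none" stroke="#008000"/>
  <polygon points="41.82,44.74 82.21,44.74 82.21,66.66 41.82,66.66" fill="none" stroke="#008000"/>
</svg>

y_svg = 205.51 − y_m.

[1] S534→`#ff00ff` (score); closed run; points: 35.26,159.39 27.18,118.21 50.57,83.38 91.75,75.30 126.58,98.69 134.66,139.87 111.27,174.70 70.09,182.78

[2] S715→`#008000` (cut); closed run; points: 97.39,106.91 84.54,75.88 53.51,63.03 22.48,75.88 9.63,106.91 22.48,137.94 53.51,150.79 84.54,137.94

[3] S715→`#008000` (cut); closed run; points: 370.03,142.11 94.41,22.19 78.75,165.21 328.42,48.49 280.28,126.48

[4] S715→`#008000` (cut); open run; points: 66.55,185.61 199.73,192.57

[5] S715→`#008000` (cut); closed run; points: 41.82,44.74 82.21,44.74 82.21,66.66 41.82,66.66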